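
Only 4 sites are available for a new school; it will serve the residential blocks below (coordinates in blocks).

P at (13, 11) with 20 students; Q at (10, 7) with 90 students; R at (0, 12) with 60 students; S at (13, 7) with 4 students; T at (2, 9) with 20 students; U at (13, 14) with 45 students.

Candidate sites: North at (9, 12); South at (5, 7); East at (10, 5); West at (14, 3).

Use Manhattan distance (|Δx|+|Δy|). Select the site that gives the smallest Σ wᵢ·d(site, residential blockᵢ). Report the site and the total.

North, total 1686 blocks

Total weighted distance at each candidate:
  North (9, 12): total = 1686
  South (5, 7): total = 2097
  East (10, 5): total = 2180
  West (14, 3): total = 3200
Minimum is at North with total 1686 blocks.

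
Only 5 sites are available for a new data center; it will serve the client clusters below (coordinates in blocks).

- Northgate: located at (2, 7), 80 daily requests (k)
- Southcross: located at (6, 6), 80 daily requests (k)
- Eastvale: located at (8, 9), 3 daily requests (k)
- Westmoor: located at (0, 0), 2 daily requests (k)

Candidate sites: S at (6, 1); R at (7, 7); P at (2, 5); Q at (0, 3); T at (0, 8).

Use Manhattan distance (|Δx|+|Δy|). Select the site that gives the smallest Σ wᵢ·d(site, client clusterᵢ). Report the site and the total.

Total weighted distance at each candidate:
  S (6, 1): total = 1244
  R (7, 7): total = 597
  P (2, 5): total = 604
  Q (0, 3): total = 1248
  T (0, 8): total = 923
Minimum is at R with total 597 blocks.

R, total 597 blocks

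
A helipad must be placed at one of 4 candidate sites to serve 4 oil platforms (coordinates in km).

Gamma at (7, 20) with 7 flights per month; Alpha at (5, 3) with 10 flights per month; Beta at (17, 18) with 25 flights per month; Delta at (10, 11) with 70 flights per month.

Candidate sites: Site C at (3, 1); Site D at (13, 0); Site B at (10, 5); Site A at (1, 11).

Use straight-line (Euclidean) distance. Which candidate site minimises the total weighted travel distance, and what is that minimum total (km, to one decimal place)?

Total weighted distance at each candidate:
  Site C (3, 1): total = 1569.2
  Site D (13, 0): total = 1490.7
  Site B (10, 5): total = 950.1
  Site A (1, 11): total = 1231.8
Minimum is at Site B with total 950.1 km.

Site B, total 950.1 km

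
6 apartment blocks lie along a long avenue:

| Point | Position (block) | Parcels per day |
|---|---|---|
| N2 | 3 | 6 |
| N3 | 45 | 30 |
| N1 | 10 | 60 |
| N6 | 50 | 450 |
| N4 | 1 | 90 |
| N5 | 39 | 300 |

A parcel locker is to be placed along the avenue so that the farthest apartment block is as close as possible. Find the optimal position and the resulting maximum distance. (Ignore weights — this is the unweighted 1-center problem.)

The 1-center on a line is the midpoint of the two extreme points: leftmost at 1, rightmost at 50.
Optimal location = (1 + 50)/2 = 25.5; maximum distance = (50 − 1)/2 = 24.5.

location 25.5, max distance 24.5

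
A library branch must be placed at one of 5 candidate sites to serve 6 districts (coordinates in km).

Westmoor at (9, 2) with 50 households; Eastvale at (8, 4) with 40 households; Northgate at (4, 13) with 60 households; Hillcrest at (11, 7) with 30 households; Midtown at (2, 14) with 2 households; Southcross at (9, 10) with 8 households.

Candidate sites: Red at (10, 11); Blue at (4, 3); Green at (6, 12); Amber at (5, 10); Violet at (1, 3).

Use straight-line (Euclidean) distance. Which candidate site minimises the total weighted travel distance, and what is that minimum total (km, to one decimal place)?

Total weighted distance at each candidate:
  Red (10, 11): total = 1275.5
  Blue (4, 3): total = 1352.9
  Green (6, 12): total = 1235.9
  Amber (5, 10): total = 1148.5
  Violet (1, 3): total = 1742.6
Minimum is at Amber with total 1148.5 km.

Amber, total 1148.5 km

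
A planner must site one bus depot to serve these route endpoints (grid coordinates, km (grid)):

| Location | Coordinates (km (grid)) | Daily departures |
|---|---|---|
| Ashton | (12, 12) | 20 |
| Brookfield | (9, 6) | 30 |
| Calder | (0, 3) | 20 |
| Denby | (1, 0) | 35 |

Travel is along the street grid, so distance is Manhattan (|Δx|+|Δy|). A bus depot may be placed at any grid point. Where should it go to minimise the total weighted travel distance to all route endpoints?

(1, 3)

Manhattan distance separates: Σwᵢ(|x−xᵢ|+|y−yᵢ|) = Σwᵢ|x−xᵢ| + Σwᵢ|y−yᵢ|, so x and y are optimised independently as 1-D weighted medians.
Total weight W = 105; half = 52.5.
x-coordinate, sorted with cumulative weight:
  x=0 (Calder, w=20) cum 20
  x=1 (Denby, w=35) cum 55  ← median
  x=9 (Brookfield, w=30) cum 85
  x=12 (Ashton, w=20) cum 105
⇒ x* = 1
y-coordinate, sorted with cumulative weight:
  y=0 (Denby, w=35) cum 35
  y=3 (Calder, w=20) cum 55  ← median
  y=6 (Brookfield, w=30) cum 85
  y=12 (Ashton, w=20) cum 105
⇒ y* = 3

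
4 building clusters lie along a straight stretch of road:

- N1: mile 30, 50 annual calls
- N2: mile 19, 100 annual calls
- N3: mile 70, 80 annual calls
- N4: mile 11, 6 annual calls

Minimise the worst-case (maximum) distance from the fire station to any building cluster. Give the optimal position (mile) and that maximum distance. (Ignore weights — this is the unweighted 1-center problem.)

location 40.5, max distance 29.5

The 1-center on a line is the midpoint of the two extreme points: leftmost at 11, rightmost at 70.
Optimal location = (11 + 70)/2 = 40.5; maximum distance = (70 − 11)/2 = 29.5.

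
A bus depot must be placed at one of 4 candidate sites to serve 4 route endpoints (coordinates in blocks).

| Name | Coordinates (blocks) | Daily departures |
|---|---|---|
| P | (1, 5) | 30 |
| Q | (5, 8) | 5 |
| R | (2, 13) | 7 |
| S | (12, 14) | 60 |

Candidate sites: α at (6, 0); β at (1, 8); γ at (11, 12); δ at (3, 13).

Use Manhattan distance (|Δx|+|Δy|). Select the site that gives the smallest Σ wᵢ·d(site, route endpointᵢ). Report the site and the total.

Total weighted distance at each candidate:
  α (6, 0): total = 1664
  β (1, 8): total = 1172
  γ (11, 12): total = 810
  δ (3, 13): total = 942
Minimum is at γ with total 810 blocks.

γ, total 810 blocks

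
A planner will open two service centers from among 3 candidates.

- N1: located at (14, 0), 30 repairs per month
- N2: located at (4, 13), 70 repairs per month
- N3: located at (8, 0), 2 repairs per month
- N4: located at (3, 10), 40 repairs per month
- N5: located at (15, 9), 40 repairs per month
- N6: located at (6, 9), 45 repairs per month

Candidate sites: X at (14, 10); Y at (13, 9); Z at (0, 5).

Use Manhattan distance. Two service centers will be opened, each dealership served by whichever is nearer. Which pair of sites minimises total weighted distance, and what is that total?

{Y, Z}, total 1881

Evaluate every pair (each demand assigned to the nearer of the two):
  {Y, Z}: total = 1881
  {X, Z}: total = 1971
  {X, Y}: total = 2073
Best pair: {Y, Z} with total 1881.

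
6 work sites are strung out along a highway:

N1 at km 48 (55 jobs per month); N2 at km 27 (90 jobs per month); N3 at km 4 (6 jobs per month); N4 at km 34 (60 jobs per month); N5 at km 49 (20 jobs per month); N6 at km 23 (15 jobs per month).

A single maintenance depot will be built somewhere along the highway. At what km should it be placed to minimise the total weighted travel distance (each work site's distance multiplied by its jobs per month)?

For a sum of weighted absolute distances on a line, the optimum is the weighted median (not the mean). Total weight W = 246; half-weight = 123.
Sort by position and accumulate weight:
  km 4 (N3, w=6) → cum 6
  km 23 (N6, w=15) → cum 21
  km 27 (N2, w=90) → cum 111
  km 34 (N4, w=60) → cum 171  ≥ 123 → median here
  km 48 (N1, w=55) → cum 226
  km 49 (N5, w=20) → cum 246
Optimal location: km 34.

x = 34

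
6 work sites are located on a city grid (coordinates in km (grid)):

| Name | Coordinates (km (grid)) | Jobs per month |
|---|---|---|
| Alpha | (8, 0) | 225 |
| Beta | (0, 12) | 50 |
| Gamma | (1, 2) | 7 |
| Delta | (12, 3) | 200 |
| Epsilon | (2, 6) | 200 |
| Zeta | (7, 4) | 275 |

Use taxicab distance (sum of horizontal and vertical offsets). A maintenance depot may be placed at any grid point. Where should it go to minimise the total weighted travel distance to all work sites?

(7, 4)

Manhattan distance separates: Σwᵢ(|x−xᵢ|+|y−yᵢ|) = Σwᵢ|x−xᵢ| + Σwᵢ|y−yᵢ|, so x and y are optimised independently as 1-D weighted medians.
Total weight W = 957; half = 478.5.
x-coordinate, sorted with cumulative weight:
  x=0 (Beta, w=50) cum 50
  x=1 (Gamma, w=7) cum 57
  x=2 (Epsilon, w=200) cum 257
  x=7 (Zeta, w=275) cum 532  ← median
  x=8 (Alpha, w=225) cum 757
  x=12 (Delta, w=200) cum 957
⇒ x* = 7
y-coordinate, sorted with cumulative weight:
  y=0 (Alpha, w=225) cum 225
  y=2 (Gamma, w=7) cum 232
  y=3 (Delta, w=200) cum 432
  y=4 (Zeta, w=275) cum 707  ← median
  y=6 (Epsilon, w=200) cum 907
  y=12 (Beta, w=50) cum 957
⇒ y* = 4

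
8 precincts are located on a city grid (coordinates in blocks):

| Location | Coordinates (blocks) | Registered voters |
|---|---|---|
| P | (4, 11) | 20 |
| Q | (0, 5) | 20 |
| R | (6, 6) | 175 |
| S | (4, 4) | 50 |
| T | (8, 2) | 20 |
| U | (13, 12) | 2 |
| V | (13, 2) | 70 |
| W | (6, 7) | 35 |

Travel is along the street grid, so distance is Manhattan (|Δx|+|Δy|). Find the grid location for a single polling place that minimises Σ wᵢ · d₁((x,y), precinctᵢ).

Manhattan distance separates: Σwᵢ(|x−xᵢ|+|y−yᵢ|) = Σwᵢ|x−xᵢ| + Σwᵢ|y−yᵢ|, so x and y are optimised independently as 1-D weighted medians.
Total weight W = 392; half = 196.
x-coordinate, sorted with cumulative weight:
  x=0 (Q, w=20) cum 20
  x=4 (P, w=20) cum 40
  x=4 (S, w=50) cum 90
  x=6 (R, w=175) cum 265  ← median
  x=6 (W, w=35) cum 300
  x=8 (T, w=20) cum 320
  x=13 (U, w=2) cum 322
  x=13 (V, w=70) cum 392
⇒ x* = 6
y-coordinate, sorted with cumulative weight:
  y=2 (T, w=20) cum 20
  y=2 (V, w=70) cum 90
  y=4 (S, w=50) cum 140
  y=5 (Q, w=20) cum 160
  y=6 (R, w=175) cum 335  ← median
  y=7 (W, w=35) cum 370
  y=11 (P, w=20) cum 390
  y=12 (U, w=2) cum 392
⇒ y* = 6

(6, 6)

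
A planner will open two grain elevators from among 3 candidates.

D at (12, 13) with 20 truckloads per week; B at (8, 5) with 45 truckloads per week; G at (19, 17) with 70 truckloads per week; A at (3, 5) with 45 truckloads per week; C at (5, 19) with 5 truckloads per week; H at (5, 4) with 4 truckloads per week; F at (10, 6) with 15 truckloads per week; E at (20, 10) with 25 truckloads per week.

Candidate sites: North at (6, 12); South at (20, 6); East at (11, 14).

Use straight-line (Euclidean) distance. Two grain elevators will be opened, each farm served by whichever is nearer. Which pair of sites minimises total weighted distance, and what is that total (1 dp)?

Evaluate every pair (each demand assigned to the nearer of the two):
  {North, East}: total = 1718.7
  {North, South}: total = 1840.9
  {South, East}: total = 1901.8
Best pair: {North, East} with total 1718.7.

{North, East}, total 1718.7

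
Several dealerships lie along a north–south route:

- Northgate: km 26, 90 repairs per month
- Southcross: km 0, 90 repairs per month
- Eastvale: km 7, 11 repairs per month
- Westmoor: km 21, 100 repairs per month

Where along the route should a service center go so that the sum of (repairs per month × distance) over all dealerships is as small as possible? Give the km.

For a sum of weighted absolute distances on a line, the optimum is the weighted median (not the mean). Total weight W = 291; half-weight = 145.5.
Sort by position and accumulate weight:
  km 0 (Southcross, w=90) → cum 90
  km 7 (Eastvale, w=11) → cum 101
  km 21 (Westmoor, w=100) → cum 201  ≥ 145.5 → median here
  km 26 (Northgate, w=90) → cum 291
Optimal location: km 21.

x = 21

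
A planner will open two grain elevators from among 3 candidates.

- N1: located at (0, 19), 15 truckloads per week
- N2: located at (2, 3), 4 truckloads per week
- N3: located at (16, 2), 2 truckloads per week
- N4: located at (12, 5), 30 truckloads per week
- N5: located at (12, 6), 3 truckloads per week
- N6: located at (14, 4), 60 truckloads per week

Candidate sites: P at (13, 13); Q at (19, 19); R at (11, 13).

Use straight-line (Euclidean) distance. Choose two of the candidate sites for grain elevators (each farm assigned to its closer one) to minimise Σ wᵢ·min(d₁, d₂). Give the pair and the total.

Evaluate every pair (each demand assigned to the nearer of the two):
  {P, R}: total = 1071.0
  {Q, R}: total = 1098.2
  {P, Q}: total = 1103.4
Best pair: {P, R} with total 1071.0.

{P, R}, total 1071.0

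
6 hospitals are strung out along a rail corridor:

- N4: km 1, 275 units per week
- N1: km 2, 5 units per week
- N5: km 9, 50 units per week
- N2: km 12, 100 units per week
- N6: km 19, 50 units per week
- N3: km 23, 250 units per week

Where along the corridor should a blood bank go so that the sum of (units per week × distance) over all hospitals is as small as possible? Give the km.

x = 12

For a sum of weighted absolute distances on a line, the optimum is the weighted median (not the mean). Total weight W = 730; half-weight = 365.
Sort by position and accumulate weight:
  km 1 (N4, w=275) → cum 275
  km 2 (N1, w=5) → cum 280
  km 9 (N5, w=50) → cum 330
  km 12 (N2, w=100) → cum 430  ≥ 365 → median here
  km 19 (N6, w=50) → cum 480
  km 23 (N3, w=250) → cum 730
Optimal location: km 12.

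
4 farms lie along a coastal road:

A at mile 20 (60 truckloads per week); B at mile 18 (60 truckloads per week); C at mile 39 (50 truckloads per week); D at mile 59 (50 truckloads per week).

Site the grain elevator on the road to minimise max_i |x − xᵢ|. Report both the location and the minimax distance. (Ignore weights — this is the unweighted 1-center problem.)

location 38.5, max distance 20.5

The 1-center on a line is the midpoint of the two extreme points: leftmost at 18, rightmost at 59.
Optimal location = (18 + 59)/2 = 38.5; maximum distance = (59 − 18)/2 = 20.5.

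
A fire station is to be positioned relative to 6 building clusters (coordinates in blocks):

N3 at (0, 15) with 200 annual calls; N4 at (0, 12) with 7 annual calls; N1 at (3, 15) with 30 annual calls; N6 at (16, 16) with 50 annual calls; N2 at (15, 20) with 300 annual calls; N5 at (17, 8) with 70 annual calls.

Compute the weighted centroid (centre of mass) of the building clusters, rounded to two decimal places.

(10.02, 16.58)

The minimiser of Σwᵢ‖p−pᵢ‖² is the weighted centroid p* = (Σwᵢpᵢ)/(Σwᵢ).
Σwᵢ = 657.
Σwᵢxᵢ = 200·0 + 7·0 + 30·3 + 50·16 + 300·15 + 70·17 = 6580.
Σwᵢyᵢ = 200·15 + 7·12 + 30·15 + 50·16 + 300·20 + 70·8 = 10894.
x* = 6580/657 = 10.02, y* = 10894/657 = 16.58.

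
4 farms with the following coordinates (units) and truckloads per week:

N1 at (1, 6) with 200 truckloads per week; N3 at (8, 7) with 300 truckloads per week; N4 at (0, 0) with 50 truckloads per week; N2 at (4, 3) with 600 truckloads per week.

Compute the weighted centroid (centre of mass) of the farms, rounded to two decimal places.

The minimiser of Σwᵢ‖p−pᵢ‖² is the weighted centroid p* = (Σwᵢpᵢ)/(Σwᵢ).
Σwᵢ = 1150.
Σwᵢxᵢ = 200·1 + 300·8 + 50·0 + 600·4 = 5000.
Σwᵢyᵢ = 200·6 + 300·7 + 50·0 + 600·3 = 5100.
x* = 5000/1150 = 4.35, y* = 5100/1150 = 4.43.

(4.35, 4.43)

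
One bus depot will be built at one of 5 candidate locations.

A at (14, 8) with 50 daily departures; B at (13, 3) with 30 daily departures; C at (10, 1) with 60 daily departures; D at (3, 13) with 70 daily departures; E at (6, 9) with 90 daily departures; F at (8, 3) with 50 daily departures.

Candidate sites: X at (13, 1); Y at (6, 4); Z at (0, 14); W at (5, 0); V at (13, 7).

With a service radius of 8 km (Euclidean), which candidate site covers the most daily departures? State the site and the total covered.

Coverage radius r = 8 km; a point is covered iff (Δx)²+(Δy)² ≤ 8² = 64.
  X (13, 1): covers {A, B, C, F} → 190
  Y (6, 4): covers {B, C, E, F} → 230
  Z (0, 14): covers {D, E} → 160
  W (5, 0): covers {C, F} → 110
  V (13, 7): covers {A, B, C, E, F} → 280
Maximum coverage at V: 280 daily departures.

V, covering 280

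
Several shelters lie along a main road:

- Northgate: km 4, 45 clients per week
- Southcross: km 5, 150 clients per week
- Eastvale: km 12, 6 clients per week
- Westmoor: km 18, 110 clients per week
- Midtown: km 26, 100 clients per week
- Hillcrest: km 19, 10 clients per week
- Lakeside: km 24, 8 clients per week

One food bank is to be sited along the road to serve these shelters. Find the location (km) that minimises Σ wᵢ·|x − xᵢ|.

x = 18

For a sum of weighted absolute distances on a line, the optimum is the weighted median (not the mean). Total weight W = 429; half-weight = 214.5.
Sort by position and accumulate weight:
  km 4 (Northgate, w=45) → cum 45
  km 5 (Southcross, w=150) → cum 195
  km 12 (Eastvale, w=6) → cum 201
  km 18 (Westmoor, w=110) → cum 311  ≥ 214.5 → median here
  km 19 (Hillcrest, w=10) → cum 321
  km 24 (Lakeside, w=8) → cum 329
  km 26 (Midtown, w=100) → cum 429
Optimal location: km 18.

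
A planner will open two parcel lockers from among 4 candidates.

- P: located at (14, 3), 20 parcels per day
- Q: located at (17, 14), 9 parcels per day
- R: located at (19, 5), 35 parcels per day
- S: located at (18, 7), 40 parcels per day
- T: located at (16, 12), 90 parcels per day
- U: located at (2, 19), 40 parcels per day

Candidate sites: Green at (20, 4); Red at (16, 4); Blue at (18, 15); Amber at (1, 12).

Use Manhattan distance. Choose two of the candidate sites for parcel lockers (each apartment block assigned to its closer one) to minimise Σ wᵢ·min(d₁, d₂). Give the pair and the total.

{Red, Amber}, total 1539

Evaluate every pair (each demand assigned to the nearer of the two):
  {Red, Amber}: total = 1539
  {Red, Blue}: total = 1668
  {Green, Blue}: total = 1678
  {Blue, Amber}: total = 1813
  {Green, Amber}: total = 1927
  {Green, Red}: total = 2309
Best pair: {Red, Amber} with total 1539.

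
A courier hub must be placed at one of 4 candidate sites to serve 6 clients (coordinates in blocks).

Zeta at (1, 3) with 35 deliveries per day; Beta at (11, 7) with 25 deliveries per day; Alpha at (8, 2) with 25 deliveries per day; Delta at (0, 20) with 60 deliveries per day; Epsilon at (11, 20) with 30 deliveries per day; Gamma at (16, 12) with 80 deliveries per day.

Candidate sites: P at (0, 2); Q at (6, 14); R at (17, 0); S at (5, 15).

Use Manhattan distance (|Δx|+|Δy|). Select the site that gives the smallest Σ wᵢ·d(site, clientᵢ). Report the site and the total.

Total weighted distance at each candidate:
  P (0, 2): total = 4700
  Q (6, 14): total = 3220
  R (17, 0): total = 5305
  S (5, 15): total = 3360
Minimum is at Q with total 3220 blocks.

Q, total 3220 blocks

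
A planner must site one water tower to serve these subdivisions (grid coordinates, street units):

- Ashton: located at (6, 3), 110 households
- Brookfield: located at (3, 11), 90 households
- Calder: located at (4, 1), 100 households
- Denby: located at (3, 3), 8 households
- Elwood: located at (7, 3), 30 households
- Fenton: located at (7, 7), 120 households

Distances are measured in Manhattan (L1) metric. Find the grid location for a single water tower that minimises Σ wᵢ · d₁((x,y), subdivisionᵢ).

Manhattan distance separates: Σwᵢ(|x−xᵢ|+|y−yᵢ|) = Σwᵢ|x−xᵢ| + Σwᵢ|y−yᵢ|, so x and y are optimised independently as 1-D weighted medians.
Total weight W = 458; half = 229.
x-coordinate, sorted with cumulative weight:
  x=3 (Brookfield, w=90) cum 90
  x=3 (Denby, w=8) cum 98
  x=4 (Calder, w=100) cum 198
  x=6 (Ashton, w=110) cum 308  ← median
  x=7 (Elwood, w=30) cum 338
  x=7 (Fenton, w=120) cum 458
⇒ x* = 6
y-coordinate, sorted with cumulative weight:
  y=1 (Calder, w=100) cum 100
  y=3 (Ashton, w=110) cum 210
  y=3 (Denby, w=8) cum 218
  y=3 (Elwood, w=30) cum 248  ← median
  y=7 (Fenton, w=120) cum 368
  y=11 (Brookfield, w=90) cum 458
⇒ y* = 3

(6, 3)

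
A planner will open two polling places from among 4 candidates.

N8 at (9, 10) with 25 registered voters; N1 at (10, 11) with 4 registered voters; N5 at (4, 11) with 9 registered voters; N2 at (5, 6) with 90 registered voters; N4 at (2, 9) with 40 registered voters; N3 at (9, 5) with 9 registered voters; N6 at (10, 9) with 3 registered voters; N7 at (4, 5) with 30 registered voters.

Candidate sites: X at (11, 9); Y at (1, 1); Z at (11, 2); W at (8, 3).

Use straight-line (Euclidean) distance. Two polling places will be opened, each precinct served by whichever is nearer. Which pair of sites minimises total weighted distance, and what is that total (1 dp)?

{X, W}, total 1008.9

Evaluate every pair (each demand assigned to the nearer of the two):
  {X, W}: total = 1008.9
  {Y, W}: total = 1167.9
  {Z, W}: total = 1184.8
  {X, Y}: total = 1222.4
  {X, Z}: total = 1358.0
  {Y, Z}: total = 1438.8
Best pair: {X, W} with total 1008.9.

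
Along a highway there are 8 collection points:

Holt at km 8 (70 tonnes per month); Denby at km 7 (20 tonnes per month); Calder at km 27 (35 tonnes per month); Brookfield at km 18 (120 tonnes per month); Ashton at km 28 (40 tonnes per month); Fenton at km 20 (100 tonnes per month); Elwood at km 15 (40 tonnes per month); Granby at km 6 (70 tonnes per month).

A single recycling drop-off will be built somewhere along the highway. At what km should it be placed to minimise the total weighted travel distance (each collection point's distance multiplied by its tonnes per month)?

For a sum of weighted absolute distances on a line, the optimum is the weighted median (not the mean). Total weight W = 495; half-weight = 247.5.
Sort by position and accumulate weight:
  km 6 (Granby, w=70) → cum 70
  km 7 (Denby, w=20) → cum 90
  km 8 (Holt, w=70) → cum 160
  km 15 (Elwood, w=40) → cum 200
  km 18 (Brookfield, w=120) → cum 320  ≥ 247.5 → median here
  km 20 (Fenton, w=100) → cum 420
  km 27 (Calder, w=35) → cum 455
  km 28 (Ashton, w=40) → cum 495
Optimal location: km 18.

x = 18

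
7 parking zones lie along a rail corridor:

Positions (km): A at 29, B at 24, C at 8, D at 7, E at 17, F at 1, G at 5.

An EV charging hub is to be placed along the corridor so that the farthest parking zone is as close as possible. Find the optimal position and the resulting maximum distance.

location 15, max distance 14

The 1-center on a line is the midpoint of the two extreme points: leftmost at 1, rightmost at 29.
Optimal location = (1 + 29)/2 = 15; maximum distance = (29 − 1)/2 = 14.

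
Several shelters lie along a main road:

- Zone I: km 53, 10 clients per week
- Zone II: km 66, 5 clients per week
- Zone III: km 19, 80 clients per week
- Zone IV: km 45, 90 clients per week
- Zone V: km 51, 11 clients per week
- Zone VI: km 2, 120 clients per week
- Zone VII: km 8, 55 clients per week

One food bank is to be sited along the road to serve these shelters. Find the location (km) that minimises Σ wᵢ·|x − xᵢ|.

x = 19

For a sum of weighted absolute distances on a line, the optimum is the weighted median (not the mean). Total weight W = 371; half-weight = 185.5.
Sort by position and accumulate weight:
  km 2 (Zone VI, w=120) → cum 120
  km 8 (Zone VII, w=55) → cum 175
  km 19 (Zone III, w=80) → cum 255  ≥ 185.5 → median here
  km 45 (Zone IV, w=90) → cum 345
  km 51 (Zone V, w=11) → cum 356
  km 53 (Zone I, w=10) → cum 366
  km 66 (Zone II, w=5) → cum 371
Optimal location: km 19.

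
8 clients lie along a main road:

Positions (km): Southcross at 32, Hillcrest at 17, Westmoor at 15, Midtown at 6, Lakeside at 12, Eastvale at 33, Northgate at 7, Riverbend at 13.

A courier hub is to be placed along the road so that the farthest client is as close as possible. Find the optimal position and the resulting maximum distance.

location 19.5, max distance 13.5

The 1-center on a line is the midpoint of the two extreme points: leftmost at 6, rightmost at 33.
Optimal location = (6 + 33)/2 = 19.5; maximum distance = (33 − 6)/2 = 13.5.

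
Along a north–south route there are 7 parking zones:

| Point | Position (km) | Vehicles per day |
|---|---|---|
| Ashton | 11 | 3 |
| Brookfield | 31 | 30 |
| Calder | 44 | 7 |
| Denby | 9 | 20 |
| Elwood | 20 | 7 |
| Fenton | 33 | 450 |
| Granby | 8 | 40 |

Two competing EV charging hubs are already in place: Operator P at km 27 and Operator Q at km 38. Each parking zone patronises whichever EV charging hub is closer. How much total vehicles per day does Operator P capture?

100

The indifferent point is the midpoint (27+38)/2 = 32.5; parking zones left of it (closer to Operator P at 27) go to Operator P, those right go to Operator Q.
  Granby at 8 (w=40) → Operator P
  Denby at 9 (w=20) → Operator P
  Ashton at 11 (w=3) → Operator P
  Elwood at 20 (w=7) → Operator P
  Brookfield at 31 (w=30) → Operator P
  Fenton at 33 (w=450) → Operator Q
  Calder at 44 (w=7) → Operator Q
Operator P captures 100; Operator Q captures 457.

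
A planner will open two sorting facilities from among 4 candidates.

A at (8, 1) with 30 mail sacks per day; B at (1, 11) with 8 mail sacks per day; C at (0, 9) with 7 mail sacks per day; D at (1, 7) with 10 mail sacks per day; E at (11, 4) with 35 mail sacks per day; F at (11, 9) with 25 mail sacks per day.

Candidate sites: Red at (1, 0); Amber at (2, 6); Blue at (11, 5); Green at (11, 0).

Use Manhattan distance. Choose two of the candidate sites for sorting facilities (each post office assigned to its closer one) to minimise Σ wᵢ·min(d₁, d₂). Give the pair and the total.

{Amber, Blue}, total 448

Evaluate every pair (each demand assigned to the nearer of the two):
  {Amber, Blue}: total = 448
  {Red, Blue}: total = 573
  {Amber, Green}: total = 588
  {Blue, Green}: total = 608
  {Red, Green}: total = 713
  {Red, Amber}: total = 1028
Best pair: {Amber, Blue} with total 448.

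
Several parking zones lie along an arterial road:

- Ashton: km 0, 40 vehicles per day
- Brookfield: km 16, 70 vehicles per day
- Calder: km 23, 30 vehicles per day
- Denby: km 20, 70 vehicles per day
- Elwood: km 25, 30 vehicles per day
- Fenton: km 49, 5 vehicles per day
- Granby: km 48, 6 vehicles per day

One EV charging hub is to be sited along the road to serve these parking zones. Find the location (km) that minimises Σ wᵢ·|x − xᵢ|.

x = 20

For a sum of weighted absolute distances on a line, the optimum is the weighted median (not the mean). Total weight W = 251; half-weight = 125.5.
Sort by position and accumulate weight:
  km 0 (Ashton, w=40) → cum 40
  km 16 (Brookfield, w=70) → cum 110
  km 20 (Denby, w=70) → cum 180  ≥ 125.5 → median here
  km 23 (Calder, w=30) → cum 210
  km 25 (Elwood, w=30) → cum 240
  km 48 (Granby, w=6) → cum 246
  km 49 (Fenton, w=5) → cum 251
Optimal location: km 20.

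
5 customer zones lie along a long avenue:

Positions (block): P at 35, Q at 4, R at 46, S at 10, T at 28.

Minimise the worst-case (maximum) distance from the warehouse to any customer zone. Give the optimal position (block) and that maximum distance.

The 1-center on a line is the midpoint of the two extreme points: leftmost at 4, rightmost at 46.
Optimal location = (4 + 46)/2 = 25; maximum distance = (46 − 4)/2 = 21.

location 25, max distance 21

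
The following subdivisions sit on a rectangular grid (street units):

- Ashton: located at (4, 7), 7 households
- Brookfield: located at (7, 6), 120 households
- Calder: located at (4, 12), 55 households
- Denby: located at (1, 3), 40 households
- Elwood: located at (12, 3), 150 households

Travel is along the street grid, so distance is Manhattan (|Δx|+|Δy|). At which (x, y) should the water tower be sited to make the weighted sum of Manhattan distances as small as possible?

(7, 3)

Manhattan distance separates: Σwᵢ(|x−xᵢ|+|y−yᵢ|) = Σwᵢ|x−xᵢ| + Σwᵢ|y−yᵢ|, so x and y are optimised independently as 1-D weighted medians.
Total weight W = 372; half = 186.
x-coordinate, sorted with cumulative weight:
  x=1 (Denby, w=40) cum 40
  x=4 (Ashton, w=7) cum 47
  x=4 (Calder, w=55) cum 102
  x=7 (Brookfield, w=120) cum 222  ← median
  x=12 (Elwood, w=150) cum 372
⇒ x* = 7
y-coordinate, sorted with cumulative weight:
  y=3 (Denby, w=40) cum 40
  y=3 (Elwood, w=150) cum 190  ← median
  y=6 (Brookfield, w=120) cum 310
  y=7 (Ashton, w=7) cum 317
  y=12 (Calder, w=55) cum 372
⇒ y* = 3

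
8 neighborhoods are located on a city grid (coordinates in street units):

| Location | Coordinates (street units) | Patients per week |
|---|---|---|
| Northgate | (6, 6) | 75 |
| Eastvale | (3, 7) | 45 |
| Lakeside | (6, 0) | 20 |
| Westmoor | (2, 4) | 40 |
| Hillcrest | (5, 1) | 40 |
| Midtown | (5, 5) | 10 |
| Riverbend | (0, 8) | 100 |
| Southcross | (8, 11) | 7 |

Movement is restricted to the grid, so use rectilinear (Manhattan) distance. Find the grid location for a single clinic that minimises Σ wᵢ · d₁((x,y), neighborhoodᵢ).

Manhattan distance separates: Σwᵢ(|x−xᵢ|+|y−yᵢ|) = Σwᵢ|x−xᵢ| + Σwᵢ|y−yᵢ|, so x and y are optimised independently as 1-D weighted medians.
Total weight W = 337; half = 168.5.
x-coordinate, sorted with cumulative weight:
  x=0 (Riverbend, w=100) cum 100
  x=2 (Westmoor, w=40) cum 140
  x=3 (Eastvale, w=45) cum 185  ← median
  x=5 (Hillcrest, w=40) cum 225
  x=5 (Midtown, w=10) cum 235
  x=6 (Northgate, w=75) cum 310
  x=6 (Lakeside, w=20) cum 330
  x=8 (Southcross, w=7) cum 337
⇒ x* = 3
y-coordinate, sorted with cumulative weight:
  y=0 (Lakeside, w=20) cum 20
  y=1 (Hillcrest, w=40) cum 60
  y=4 (Westmoor, w=40) cum 100
  y=5 (Midtown, w=10) cum 110
  y=6 (Northgate, w=75) cum 185  ← median
  y=7 (Eastvale, w=45) cum 230
  y=8 (Riverbend, w=100) cum 330
  y=11 (Southcross, w=7) cum 337
⇒ y* = 6

(3, 6)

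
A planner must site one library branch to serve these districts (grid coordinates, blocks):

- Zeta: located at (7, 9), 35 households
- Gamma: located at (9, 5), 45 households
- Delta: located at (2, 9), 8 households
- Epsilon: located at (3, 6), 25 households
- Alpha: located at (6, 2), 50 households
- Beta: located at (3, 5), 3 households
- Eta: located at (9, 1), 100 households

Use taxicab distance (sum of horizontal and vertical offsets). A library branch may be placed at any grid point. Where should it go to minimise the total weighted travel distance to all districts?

Manhattan distance separates: Σwᵢ(|x−xᵢ|+|y−yᵢ|) = Σwᵢ|x−xᵢ| + Σwᵢ|y−yᵢ|, so x and y are optimised independently as 1-D weighted medians.
Total weight W = 266; half = 133.
x-coordinate, sorted with cumulative weight:
  x=2 (Delta, w=8) cum 8
  x=3 (Epsilon, w=25) cum 33
  x=3 (Beta, w=3) cum 36
  x=6 (Alpha, w=50) cum 86
  x=7 (Zeta, w=35) cum 121
  x=9 (Gamma, w=45) cum 166  ← median
  x=9 (Eta, w=100) cum 266
⇒ x* = 9
y-coordinate, sorted with cumulative weight:
  y=1 (Eta, w=100) cum 100
  y=2 (Alpha, w=50) cum 150  ← median
  y=5 (Gamma, w=45) cum 195
  y=5 (Beta, w=3) cum 198
  y=6 (Epsilon, w=25) cum 223
  y=9 (Zeta, w=35) cum 258
  y=9 (Delta, w=8) cum 266
⇒ y* = 2

(9, 2)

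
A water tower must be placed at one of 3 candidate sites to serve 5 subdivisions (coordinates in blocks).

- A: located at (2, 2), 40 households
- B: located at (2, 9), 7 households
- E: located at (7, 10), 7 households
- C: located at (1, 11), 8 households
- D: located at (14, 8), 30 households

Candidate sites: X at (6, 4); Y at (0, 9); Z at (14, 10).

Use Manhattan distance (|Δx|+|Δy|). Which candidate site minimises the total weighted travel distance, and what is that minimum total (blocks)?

Total weighted distance at each candidate:
  X (6, 4): total = 808
  Y (0, 9): total = 904
  Z (14, 10): total = 1112
Minimum is at X with total 808 blocks.

X, total 808 blocks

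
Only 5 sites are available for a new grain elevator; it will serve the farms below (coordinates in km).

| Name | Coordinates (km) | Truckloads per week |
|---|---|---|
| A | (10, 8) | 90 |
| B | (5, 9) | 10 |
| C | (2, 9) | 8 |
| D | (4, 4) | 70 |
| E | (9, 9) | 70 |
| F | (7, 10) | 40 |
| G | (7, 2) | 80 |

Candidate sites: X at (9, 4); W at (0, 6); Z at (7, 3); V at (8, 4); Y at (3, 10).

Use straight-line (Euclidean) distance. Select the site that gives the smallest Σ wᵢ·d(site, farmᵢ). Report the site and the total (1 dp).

Total weighted distance at each candidate:
  X (9, 4): total = 1683.2
  W (0, 6): total = 2949.6
  Z (7, 3): total = 1674.6
  V (8, 4): total = 1582.4
  Y (3, 10): total = 2416.0
Minimum is at V with total 1582.4 km.

V, total 1582.4 km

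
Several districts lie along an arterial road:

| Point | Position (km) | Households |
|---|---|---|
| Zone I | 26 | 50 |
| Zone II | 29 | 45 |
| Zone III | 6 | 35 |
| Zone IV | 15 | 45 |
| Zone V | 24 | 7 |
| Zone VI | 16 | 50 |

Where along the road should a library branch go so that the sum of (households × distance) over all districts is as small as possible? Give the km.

For a sum of weighted absolute distances on a line, the optimum is the weighted median (not the mean). Total weight W = 232; half-weight = 116.
Sort by position and accumulate weight:
  km 6 (Zone III, w=35) → cum 35
  km 15 (Zone IV, w=45) → cum 80
  km 16 (Zone VI, w=50) → cum 130  ≥ 116 → median here
  km 24 (Zone V, w=7) → cum 137
  km 26 (Zone I, w=50) → cum 187
  km 29 (Zone II, w=45) → cum 232
Optimal location: km 16.

x = 16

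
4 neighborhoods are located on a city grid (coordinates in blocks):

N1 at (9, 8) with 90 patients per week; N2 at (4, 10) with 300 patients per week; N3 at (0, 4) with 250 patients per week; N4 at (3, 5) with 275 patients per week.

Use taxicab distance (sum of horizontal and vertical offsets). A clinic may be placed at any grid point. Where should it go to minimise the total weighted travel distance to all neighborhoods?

(3, 5)

Manhattan distance separates: Σwᵢ(|x−xᵢ|+|y−yᵢ|) = Σwᵢ|x−xᵢ| + Σwᵢ|y−yᵢ|, so x and y are optimised independently as 1-D weighted medians.
Total weight W = 915; half = 457.5.
x-coordinate, sorted with cumulative weight:
  x=0 (N3, w=250) cum 250
  x=3 (N4, w=275) cum 525  ← median
  x=4 (N2, w=300) cum 825
  x=9 (N1, w=90) cum 915
⇒ x* = 3
y-coordinate, sorted with cumulative weight:
  y=4 (N3, w=250) cum 250
  y=5 (N4, w=275) cum 525  ← median
  y=8 (N1, w=90) cum 615
  y=10 (N2, w=300) cum 915
⇒ y* = 5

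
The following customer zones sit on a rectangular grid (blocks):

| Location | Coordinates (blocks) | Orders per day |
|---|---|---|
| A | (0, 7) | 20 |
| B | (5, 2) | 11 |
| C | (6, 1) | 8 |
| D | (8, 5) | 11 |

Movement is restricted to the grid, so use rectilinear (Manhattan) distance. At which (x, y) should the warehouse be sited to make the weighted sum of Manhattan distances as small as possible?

(5, 5)

Manhattan distance separates: Σwᵢ(|x−xᵢ|+|y−yᵢ|) = Σwᵢ|x−xᵢ| + Σwᵢ|y−yᵢ|, so x and y are optimised independently as 1-D weighted medians.
Total weight W = 50; half = 25.
x-coordinate, sorted with cumulative weight:
  x=0 (A, w=20) cum 20
  x=5 (B, w=11) cum 31  ← median
  x=6 (C, w=8) cum 39
  x=8 (D, w=11) cum 50
⇒ x* = 5
y-coordinate, sorted with cumulative weight:
  y=1 (C, w=8) cum 8
  y=2 (B, w=11) cum 19
  y=5 (D, w=11) cum 30  ← median
  y=7 (A, w=20) cum 50
⇒ y* = 5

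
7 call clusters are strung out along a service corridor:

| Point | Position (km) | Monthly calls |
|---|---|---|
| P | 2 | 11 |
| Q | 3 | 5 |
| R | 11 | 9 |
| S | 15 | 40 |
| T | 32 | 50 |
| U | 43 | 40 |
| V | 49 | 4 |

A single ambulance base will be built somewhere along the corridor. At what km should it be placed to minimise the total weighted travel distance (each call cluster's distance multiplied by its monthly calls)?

x = 32

For a sum of weighted absolute distances on a line, the optimum is the weighted median (not the mean). Total weight W = 159; half-weight = 79.5.
Sort by position and accumulate weight:
  km 2 (P, w=11) → cum 11
  km 3 (Q, w=5) → cum 16
  km 11 (R, w=9) → cum 25
  km 15 (S, w=40) → cum 65
  km 32 (T, w=50) → cum 115  ≥ 79.5 → median here
  km 43 (U, w=40) → cum 155
  km 49 (V, w=4) → cum 159
Optimal location: km 32.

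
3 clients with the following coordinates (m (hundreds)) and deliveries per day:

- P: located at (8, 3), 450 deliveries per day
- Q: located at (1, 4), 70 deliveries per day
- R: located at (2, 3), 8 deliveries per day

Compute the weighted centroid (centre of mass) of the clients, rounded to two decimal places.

The minimiser of Σwᵢ‖p−pᵢ‖² is the weighted centroid p* = (Σwᵢpᵢ)/(Σwᵢ).
Σwᵢ = 528.
Σwᵢxᵢ = 450·8 + 70·1 + 8·2 = 3686.
Σwᵢyᵢ = 450·3 + 70·4 + 8·3 = 1654.
x* = 3686/528 = 6.98, y* = 1654/528 = 3.13.

(6.98, 3.13)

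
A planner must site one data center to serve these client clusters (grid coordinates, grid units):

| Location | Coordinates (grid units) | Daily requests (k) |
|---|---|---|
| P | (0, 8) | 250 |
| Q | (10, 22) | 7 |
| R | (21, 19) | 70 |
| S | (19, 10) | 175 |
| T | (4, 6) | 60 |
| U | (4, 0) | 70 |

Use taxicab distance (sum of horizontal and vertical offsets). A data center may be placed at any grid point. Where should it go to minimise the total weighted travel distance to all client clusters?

(4, 8)

Manhattan distance separates: Σwᵢ(|x−xᵢ|+|y−yᵢ|) = Σwᵢ|x−xᵢ| + Σwᵢ|y−yᵢ|, so x and y are optimised independently as 1-D weighted medians.
Total weight W = 632; half = 316.
x-coordinate, sorted with cumulative weight:
  x=0 (P, w=250) cum 250
  x=4 (T, w=60) cum 310
  x=4 (U, w=70) cum 380  ← median
  x=10 (Q, w=7) cum 387
  x=19 (S, w=175) cum 562
  x=21 (R, w=70) cum 632
⇒ x* = 4
y-coordinate, sorted with cumulative weight:
  y=0 (U, w=70) cum 70
  y=6 (T, w=60) cum 130
  y=8 (P, w=250) cum 380  ← median
  y=10 (S, w=175) cum 555
  y=19 (R, w=70) cum 625
  y=22 (Q, w=7) cum 632
⇒ y* = 8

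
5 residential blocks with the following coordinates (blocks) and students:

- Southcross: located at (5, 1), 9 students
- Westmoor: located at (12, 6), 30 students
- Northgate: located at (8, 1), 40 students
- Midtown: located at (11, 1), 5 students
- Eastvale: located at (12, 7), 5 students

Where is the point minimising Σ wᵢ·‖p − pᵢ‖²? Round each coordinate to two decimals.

The minimiser of Σwᵢ‖p−pᵢ‖² is the weighted centroid p* = (Σwᵢpᵢ)/(Σwᵢ).
Σwᵢ = 89.
Σwᵢxᵢ = 9·5 + 30·12 + 40·8 + 5·11 + 5·12 = 840.
Σwᵢyᵢ = 9·1 + 30·6 + 40·1 + 5·1 + 5·7 = 269.
x* = 840/89 = 9.44, y* = 269/89 = 3.02.

(9.44, 3.02)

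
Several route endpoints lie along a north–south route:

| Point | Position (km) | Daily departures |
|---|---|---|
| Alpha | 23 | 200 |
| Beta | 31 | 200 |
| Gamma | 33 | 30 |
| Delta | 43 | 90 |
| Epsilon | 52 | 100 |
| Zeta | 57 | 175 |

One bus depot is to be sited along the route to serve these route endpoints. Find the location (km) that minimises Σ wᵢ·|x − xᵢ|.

For a sum of weighted absolute distances on a line, the optimum is the weighted median (not the mean). Total weight W = 795; half-weight = 397.5.
Sort by position and accumulate weight:
  km 23 (Alpha, w=200) → cum 200
  km 31 (Beta, w=200) → cum 400  ≥ 397.5 → median here
  km 33 (Gamma, w=30) → cum 430
  km 43 (Delta, w=90) → cum 520
  km 52 (Epsilon, w=100) → cum 620
  km 57 (Zeta, w=175) → cum 795
Optimal location: km 31.

x = 31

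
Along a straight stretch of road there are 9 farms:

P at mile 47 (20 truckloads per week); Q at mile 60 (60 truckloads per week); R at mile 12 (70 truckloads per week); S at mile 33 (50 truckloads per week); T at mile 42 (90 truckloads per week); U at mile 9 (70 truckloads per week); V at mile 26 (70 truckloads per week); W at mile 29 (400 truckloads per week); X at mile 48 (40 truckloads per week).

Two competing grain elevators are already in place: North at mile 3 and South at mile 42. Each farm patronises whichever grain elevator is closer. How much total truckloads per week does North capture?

140

The indifferent point is the midpoint (3+42)/2 = 22.5; farms left of it (closer to North at 3) go to North, those right go to South.
  U at 9 (w=70) → North
  R at 12 (w=70) → North
  V at 26 (w=70) → South
  W at 29 (w=400) → South
  S at 33 (w=50) → South
  T at 42 (w=90) → South
  P at 47 (w=20) → South
  X at 48 (w=40) → South
  Q at 60 (w=60) → South
North captures 140; South captures 730.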